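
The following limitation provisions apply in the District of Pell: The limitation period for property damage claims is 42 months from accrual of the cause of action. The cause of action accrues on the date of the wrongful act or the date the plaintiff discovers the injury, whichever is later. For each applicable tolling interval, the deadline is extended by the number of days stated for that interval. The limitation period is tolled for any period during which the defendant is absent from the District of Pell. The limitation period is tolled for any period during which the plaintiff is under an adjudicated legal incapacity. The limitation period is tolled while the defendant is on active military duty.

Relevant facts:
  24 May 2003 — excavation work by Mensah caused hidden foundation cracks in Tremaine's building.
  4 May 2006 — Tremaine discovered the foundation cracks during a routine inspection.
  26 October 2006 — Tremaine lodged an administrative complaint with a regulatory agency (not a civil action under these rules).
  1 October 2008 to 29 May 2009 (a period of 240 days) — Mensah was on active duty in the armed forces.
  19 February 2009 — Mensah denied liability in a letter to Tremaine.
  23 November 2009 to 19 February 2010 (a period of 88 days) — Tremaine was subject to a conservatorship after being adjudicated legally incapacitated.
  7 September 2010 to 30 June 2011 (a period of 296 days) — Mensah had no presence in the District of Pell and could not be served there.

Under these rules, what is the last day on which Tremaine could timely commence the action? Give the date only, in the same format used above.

Because discovery on 4 May 2006 post-dates the 24 May 2003 act, accrual under the later-of rule falls on 4 May 2006.
Adding the 42 months base period to 4 May 2006 gives a deadline of 4 November 2009, before any tolling.
The period was tolled for 240 days by the defendant's active military service (1 October 2008 to 29 May 2009), pushing the deadline to 2 July 2010.
Because the plaintiff's legal incapacity ran from 23 November 2009 to 19 February 2010, the deadline is extended by 88 days to 28 September 2010.
The defendant's absence from the jurisdiction from 7 September 2010 to 30 June 2011 tolled the period for 296 days, extending the deadline to 21 July 2011.
None of the other events listed affects the running of the period under the stated rules.

21 July 2011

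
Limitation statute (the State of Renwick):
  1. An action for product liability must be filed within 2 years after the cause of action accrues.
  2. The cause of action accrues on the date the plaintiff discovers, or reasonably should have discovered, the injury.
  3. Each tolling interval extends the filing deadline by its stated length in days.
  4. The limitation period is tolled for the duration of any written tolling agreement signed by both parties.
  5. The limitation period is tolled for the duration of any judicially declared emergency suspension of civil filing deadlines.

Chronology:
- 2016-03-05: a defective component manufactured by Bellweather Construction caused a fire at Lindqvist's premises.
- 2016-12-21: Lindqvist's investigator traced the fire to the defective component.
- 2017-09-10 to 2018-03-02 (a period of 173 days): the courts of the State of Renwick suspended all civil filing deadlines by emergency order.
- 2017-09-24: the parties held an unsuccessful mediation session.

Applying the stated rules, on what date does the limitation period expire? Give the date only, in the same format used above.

2019-06-12

Under the discovery rule, the claim accrued on 2016-12-21, when Lindqvist discovered the injury — not on the 2016-03-05 date of the underlying act.
The untolled deadline — 2 years after 2016-12-21 — is 2018-12-21.
The emergency suspension of filing deadlines from 2017-09-10 to 2018-03-02 tolled the period for 173 days, extending the deadline to 2019-06-12.
None of the other events listed affects the running of the period under the stated rules.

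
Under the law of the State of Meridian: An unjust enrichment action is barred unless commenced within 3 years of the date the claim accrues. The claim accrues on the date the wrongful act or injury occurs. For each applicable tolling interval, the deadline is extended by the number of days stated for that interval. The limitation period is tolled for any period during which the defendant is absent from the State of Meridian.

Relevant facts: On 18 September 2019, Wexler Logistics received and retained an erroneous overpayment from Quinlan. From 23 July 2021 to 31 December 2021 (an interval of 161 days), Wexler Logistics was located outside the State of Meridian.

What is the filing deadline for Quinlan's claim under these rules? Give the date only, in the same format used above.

The claim accrued on 18 September 2019, when the wrongful act occurred.
3 years from 18 September 2019 is 18 September 2022.
The period was tolled for 161 days by the defendant's absence from the jurisdiction (23 July 2021 to 31 December 2021), pushing the deadline to 26 February 2023.

26 February 2023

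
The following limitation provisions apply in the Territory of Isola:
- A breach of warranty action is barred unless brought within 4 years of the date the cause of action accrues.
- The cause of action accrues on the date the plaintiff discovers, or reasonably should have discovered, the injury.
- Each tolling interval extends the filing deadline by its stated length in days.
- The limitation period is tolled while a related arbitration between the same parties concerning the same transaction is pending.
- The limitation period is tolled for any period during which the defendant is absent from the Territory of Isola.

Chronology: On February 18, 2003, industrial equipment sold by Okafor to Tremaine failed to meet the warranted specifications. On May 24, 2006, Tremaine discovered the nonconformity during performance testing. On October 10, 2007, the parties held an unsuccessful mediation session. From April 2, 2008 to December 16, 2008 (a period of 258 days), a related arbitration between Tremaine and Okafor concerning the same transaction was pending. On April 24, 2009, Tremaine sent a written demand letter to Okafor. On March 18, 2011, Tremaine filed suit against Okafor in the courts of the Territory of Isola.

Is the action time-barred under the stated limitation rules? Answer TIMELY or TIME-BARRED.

TIME-BARRED

Accrual is tied to discovery, so the period began on May 24, 2006 rather than on February 18, 2003 when the act occurred.
Adding the 4 years base period to May 24, 2006 gives a deadline of May 24, 2010, before any tolling.
The pending related arbitration from April 2, 2008 to December 16, 2008 tolled the period for 258 days, extending the deadline to February 6, 2011.
None of the other events listed affects the running of the period under the stated rules.
The March 18, 2011 filing falls after the February 6, 2011 deadline; the claim is time-barred.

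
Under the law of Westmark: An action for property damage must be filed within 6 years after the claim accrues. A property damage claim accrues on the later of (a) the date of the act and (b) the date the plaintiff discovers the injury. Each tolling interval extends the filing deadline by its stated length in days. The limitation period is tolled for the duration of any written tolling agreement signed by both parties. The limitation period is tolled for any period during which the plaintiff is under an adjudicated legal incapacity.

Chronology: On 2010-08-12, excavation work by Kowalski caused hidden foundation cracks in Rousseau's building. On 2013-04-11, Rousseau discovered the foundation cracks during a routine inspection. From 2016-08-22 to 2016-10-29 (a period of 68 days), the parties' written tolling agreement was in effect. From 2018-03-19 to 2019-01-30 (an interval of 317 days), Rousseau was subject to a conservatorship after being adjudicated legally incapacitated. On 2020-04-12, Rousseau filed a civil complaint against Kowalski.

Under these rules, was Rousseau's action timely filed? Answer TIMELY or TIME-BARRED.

TIMELY

The claim accrued on 2013-04-11 — the later of the 2010-08-12 act and the 2013-04-11 discovery.
Adding the 6 years base period to 2013-04-11 gives a deadline of 2019-04-11, before any tolling.
Because the written tolling agreement ran from 2016-08-22 to 2016-10-29, the deadline is extended by 68 days to 2019-06-18.
Because the plaintiff's legal incapacity ran from 2018-03-19 to 2019-01-30, the deadline is extended by 317 days to 2020-04-30.
Filing on 2020-04-12 beat the 2020-04-30 deadline — the action is timely.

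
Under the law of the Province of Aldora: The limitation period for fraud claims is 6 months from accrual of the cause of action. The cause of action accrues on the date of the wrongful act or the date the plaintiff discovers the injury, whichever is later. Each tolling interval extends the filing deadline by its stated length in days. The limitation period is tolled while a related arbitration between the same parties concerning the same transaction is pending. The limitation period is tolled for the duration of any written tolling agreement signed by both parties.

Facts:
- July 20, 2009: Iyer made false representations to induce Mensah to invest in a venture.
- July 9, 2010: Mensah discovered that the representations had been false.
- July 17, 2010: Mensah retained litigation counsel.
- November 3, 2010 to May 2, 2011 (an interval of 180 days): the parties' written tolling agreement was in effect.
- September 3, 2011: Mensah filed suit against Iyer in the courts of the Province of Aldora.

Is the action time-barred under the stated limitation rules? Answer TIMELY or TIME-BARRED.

TIME-BARRED

Taking the later of the act (July 20, 2009) and discovery (July 9, 2010), the claim accrued on July 9, 2010.
6 months from July 9, 2010 is January 9, 2011.
The period was tolled for 180 days by the written tolling agreement (November 3, 2010 to May 2, 2011), pushing the deadline to July 8, 2011.
Nothing else in the chronology tolls or restarts the period.
Mensah filed on September 3, 2011, after the July 8, 2011 deadline, so the action is time-barred.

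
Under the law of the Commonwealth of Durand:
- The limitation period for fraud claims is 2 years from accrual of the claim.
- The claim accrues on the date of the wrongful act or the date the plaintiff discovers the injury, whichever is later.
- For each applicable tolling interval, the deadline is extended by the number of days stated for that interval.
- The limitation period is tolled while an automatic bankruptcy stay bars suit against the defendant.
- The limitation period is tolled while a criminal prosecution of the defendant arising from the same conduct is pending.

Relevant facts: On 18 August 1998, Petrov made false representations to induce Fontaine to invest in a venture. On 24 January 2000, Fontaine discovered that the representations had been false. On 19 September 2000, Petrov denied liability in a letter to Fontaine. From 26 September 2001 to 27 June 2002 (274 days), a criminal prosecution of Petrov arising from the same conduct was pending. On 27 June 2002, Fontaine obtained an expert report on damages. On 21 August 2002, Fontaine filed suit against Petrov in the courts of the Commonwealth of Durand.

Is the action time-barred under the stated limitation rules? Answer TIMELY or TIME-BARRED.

Because discovery on 24 January 2000 post-dates the 18 August 1998 act, accrual under the later-of rule falls on 24 January 2000.
2 years from 24 January 2000 is 24 January 2002.
Because the pending criminal prosecution ran from 26 September 2001 to 27 June 2002, the deadline is extended by 274 days to 25 October 2002.
None of the other events listed affects the running of the period under the stated rules.
Fontaine filed on 21 August 2002, before the 25 October 2002 deadline, so the action is timely.

TIMELY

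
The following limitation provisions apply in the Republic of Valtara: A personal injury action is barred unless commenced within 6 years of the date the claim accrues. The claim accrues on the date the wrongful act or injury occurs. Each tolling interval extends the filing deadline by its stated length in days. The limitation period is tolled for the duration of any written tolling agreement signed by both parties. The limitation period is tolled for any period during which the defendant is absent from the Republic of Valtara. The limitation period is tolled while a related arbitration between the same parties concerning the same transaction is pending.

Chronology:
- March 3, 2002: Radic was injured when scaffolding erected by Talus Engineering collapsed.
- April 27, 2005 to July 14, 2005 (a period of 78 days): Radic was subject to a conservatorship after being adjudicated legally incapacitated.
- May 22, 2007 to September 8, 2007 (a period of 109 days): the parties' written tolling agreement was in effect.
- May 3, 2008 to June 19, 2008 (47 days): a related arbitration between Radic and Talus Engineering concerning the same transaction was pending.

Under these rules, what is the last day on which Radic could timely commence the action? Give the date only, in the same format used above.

August 6, 2008

The limitation period began to run on March 3, 2002.
Adding the 6 years base period to March 3, 2002 gives a deadline of March 3, 2008, before any tolling.
The written tolling agreement from May 22, 2007 to September 8, 2007 tolled the period for 109 days, extending the deadline to June 20, 2008.
Because the pending related arbitration ran from May 3, 2008 to June 19, 2008, the deadline is extended by 47 days to August 6, 2008.
The plaintiff's legal incapacity from April 27, 2005 to July 14, 2005 does not toll the period, because no stated rule makes the plaintiff's incapacity a tolling event.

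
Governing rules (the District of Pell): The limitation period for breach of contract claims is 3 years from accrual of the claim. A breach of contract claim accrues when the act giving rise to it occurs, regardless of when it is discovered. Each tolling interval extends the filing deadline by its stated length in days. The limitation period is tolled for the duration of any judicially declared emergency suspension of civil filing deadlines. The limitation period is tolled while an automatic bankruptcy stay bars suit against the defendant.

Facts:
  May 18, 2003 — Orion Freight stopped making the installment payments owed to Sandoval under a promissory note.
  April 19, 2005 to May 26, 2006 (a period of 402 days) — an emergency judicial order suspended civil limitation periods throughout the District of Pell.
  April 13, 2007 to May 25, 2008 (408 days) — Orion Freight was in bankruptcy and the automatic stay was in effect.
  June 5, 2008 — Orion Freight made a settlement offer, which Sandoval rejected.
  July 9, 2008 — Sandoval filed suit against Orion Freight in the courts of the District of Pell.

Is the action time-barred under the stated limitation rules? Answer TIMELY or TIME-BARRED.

The limitation period began to run on May 18, 2003.
Adding the 3 years base period to May 18, 2003 gives a deadline of May 18, 2006, before any tolling.
Because the emergency suspension of filing deadlines ran from April 19, 2005 to May 26, 2006, the deadline is extended by 402 days to June 24, 2007.
The automatic bankruptcy stay from April 13, 2007 to May 25, 2008 tolled the period for 408 days, extending the deadline to August 5, 2008.
The other events in the timeline have no effect on the limitation period under the stated rules.
The July 9, 2008 filing precedes the August 5, 2008 deadline; the claim is timely.

TIMELY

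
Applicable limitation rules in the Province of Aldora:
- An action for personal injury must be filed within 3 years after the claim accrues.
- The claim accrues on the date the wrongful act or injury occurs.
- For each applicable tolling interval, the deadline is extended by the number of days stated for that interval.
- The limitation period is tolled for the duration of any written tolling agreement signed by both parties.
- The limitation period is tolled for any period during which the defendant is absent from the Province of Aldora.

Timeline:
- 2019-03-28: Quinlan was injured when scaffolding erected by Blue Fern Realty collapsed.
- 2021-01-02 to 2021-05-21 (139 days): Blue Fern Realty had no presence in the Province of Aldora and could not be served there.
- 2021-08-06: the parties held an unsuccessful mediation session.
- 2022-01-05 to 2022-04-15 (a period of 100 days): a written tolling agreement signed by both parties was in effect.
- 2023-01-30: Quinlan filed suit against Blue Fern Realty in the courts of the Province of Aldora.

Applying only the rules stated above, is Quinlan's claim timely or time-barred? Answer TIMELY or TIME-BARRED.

The claim accrued on 2019-03-28, the date of the act.
Adding the 3 years base period to 2019-03-28 gives a deadline of 2022-03-28, before any tolling.
The defendant's absence from the jurisdiction from 2021-01-02 to 2021-05-21 tolled the period for 139 days, extending the deadline to 2022-08-14.
The period was tolled for 100 days by the written tolling agreement (2022-01-05 to 2022-04-15), pushing the deadline to 2022-11-22.
The other events in the timeline have no effect on the limitation period under the stated rules.
Filing on 2023-01-30 missed the 2022-11-22 deadline — the action is time-barred.

TIME-BARRED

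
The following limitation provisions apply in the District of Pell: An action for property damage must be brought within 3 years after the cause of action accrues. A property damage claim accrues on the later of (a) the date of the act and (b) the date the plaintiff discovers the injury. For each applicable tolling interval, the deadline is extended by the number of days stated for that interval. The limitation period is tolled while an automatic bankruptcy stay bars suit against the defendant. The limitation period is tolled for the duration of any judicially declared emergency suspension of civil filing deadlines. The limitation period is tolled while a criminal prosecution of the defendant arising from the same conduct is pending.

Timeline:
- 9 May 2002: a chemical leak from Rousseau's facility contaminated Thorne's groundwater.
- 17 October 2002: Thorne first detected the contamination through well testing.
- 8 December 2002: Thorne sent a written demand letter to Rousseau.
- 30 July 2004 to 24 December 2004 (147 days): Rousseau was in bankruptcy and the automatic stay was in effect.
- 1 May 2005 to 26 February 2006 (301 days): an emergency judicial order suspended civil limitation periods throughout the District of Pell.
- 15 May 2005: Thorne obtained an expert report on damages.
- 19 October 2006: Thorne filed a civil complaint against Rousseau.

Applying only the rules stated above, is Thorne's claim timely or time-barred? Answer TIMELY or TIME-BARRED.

TIMELY

Taking the later of the act (9 May 2002) and discovery (17 October 2002), the claim accrued on 17 October 2002.
Adding the 3 years base period to 17 October 2002 gives a deadline of 17 October 2005, before any tolling.
The period was tolled for 147 days by the automatic bankruptcy stay (30 July 2004 to 24 December 2004), pushing the deadline to 13 March 2006.
The emergency suspension of filing deadlines from 1 May 2005 to 26 February 2006 tolled the period for 301 days, extending the deadline to 8 January 2007.
The other events in the timeline have no effect on the limitation period under the stated rules.
Thorne filed on 19 October 2006, before the 8 January 2007 deadline, so the action is timely.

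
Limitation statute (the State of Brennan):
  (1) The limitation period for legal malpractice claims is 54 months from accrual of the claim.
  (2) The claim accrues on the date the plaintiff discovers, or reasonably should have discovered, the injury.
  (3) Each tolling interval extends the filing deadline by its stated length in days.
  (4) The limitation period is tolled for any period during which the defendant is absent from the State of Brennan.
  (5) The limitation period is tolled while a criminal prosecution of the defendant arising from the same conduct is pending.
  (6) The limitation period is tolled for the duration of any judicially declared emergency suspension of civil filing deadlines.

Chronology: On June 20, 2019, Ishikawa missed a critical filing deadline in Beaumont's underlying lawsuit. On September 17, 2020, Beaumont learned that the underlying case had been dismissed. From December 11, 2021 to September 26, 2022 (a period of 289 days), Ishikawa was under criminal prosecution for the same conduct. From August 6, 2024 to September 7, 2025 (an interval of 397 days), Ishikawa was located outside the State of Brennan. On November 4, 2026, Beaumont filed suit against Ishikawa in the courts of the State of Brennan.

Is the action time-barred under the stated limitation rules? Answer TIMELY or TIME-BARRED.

Accrual is tied to discovery, so the period began on September 17, 2020 rather than on June 20, 2019 when the act occurred.
The untolled deadline — 54 months after September 17, 2020 — is March 17, 2025.
The pending criminal prosecution from December 11, 2021 to September 26, 2022 tolled the period for 289 days, extending the deadline to December 31, 2025.
The defendant's absence from the jurisdiction from August 6, 2024 to September 7, 2025 tolled the period for 397 days, extending the deadline to February 1, 2027.
Beaumont filed on November 4, 2026, before the February 1, 2027 deadline, so the action is timely.

TIMELY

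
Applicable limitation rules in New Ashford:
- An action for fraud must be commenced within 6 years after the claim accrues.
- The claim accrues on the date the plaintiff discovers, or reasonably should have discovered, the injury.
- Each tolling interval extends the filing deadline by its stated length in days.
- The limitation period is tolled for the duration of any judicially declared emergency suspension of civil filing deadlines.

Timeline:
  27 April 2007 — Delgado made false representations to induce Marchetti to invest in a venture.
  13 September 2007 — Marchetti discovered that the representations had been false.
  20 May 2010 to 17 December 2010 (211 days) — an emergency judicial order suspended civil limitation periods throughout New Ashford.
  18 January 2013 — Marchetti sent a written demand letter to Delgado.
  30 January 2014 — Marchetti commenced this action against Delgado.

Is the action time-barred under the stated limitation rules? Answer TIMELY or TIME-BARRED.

TIMELY

The claim did not accrue until Marchetti discovered the injury on 13 September 2007; the 27 April 2007 act date does not start the clock under the stated rule.
6 years from 13 September 2007 is 13 September 2013.
The emergency suspension of filing deadlines from 20 May 2010 to 17 December 2010 tolled the period for 211 days, extending the deadline to 12 April 2014.
Nothing else in the chronology tolls or restarts the period.
The 30 January 2014 filing precedes the 12 April 2014 deadline; the claim is timely.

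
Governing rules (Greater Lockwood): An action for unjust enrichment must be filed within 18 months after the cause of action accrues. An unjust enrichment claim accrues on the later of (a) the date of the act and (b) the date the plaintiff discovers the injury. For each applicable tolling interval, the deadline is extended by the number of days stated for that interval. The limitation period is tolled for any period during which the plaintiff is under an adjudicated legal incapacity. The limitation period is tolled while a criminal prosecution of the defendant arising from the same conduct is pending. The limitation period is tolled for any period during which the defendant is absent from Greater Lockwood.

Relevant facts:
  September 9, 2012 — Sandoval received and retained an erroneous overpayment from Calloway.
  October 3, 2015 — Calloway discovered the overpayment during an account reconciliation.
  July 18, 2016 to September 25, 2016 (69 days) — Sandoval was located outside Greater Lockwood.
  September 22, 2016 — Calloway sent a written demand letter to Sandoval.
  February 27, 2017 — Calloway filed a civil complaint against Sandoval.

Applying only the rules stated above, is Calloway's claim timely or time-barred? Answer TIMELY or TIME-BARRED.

Taking the later of the act (September 9, 2012) and discovery (October 3, 2015), the claim accrued on October 3, 2015.
The untolled deadline — 18 months after October 3, 2015 — is April 3, 2017.
The period was tolled for 69 days by the defendant's absence from the jurisdiction (July 18, 2016 to September 25, 2016), pushing the deadline to June 11, 2017.
None of the other events listed affects the running of the period under the stated rules.
Calloway filed on February 27, 2017, before the June 11, 2017 deadline, so the action is timely.

TIMELY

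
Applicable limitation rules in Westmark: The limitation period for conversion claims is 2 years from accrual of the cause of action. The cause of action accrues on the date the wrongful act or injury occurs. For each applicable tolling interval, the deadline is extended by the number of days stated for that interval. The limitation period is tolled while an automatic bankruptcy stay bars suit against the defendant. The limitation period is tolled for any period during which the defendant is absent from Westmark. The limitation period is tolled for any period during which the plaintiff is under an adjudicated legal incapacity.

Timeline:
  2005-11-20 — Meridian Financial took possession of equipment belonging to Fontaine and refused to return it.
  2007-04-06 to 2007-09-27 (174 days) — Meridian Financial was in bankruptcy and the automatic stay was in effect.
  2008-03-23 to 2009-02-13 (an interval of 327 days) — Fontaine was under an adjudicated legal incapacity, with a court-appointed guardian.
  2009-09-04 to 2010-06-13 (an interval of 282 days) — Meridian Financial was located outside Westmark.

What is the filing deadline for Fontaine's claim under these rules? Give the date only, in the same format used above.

The claim accrued on 2005-11-20, when the wrongful act occurred.
2 years from 2005-11-20 is 2007-11-20.
Because the automatic bankruptcy stay ran from 2007-04-06 to 2007-09-27, the deadline is extended by 174 days to 2008-05-12.
The plaintiff's legal incapacity from 2008-03-23 to 2009-02-13 tolled the period for 327 days, extending the deadline to 2009-04-04.
By the time the defendant's absence from the jurisdiction began on 2009-09-04, the limitation period had already expired on 2009-04-04; that interval cannot revive it.

2009-04-04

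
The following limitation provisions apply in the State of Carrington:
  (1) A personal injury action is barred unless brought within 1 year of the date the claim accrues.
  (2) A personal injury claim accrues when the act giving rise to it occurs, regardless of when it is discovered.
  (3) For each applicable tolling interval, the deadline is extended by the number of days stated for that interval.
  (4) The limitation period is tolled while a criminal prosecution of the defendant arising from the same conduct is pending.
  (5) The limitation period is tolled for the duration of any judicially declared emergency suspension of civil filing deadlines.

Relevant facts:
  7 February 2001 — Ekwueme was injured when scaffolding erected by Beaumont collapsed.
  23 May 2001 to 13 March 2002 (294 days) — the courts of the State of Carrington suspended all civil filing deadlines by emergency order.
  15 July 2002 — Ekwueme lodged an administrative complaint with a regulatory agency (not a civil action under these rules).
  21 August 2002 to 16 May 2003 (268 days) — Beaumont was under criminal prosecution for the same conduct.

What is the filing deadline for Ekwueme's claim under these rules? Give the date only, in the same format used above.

The claim accrued on 7 February 2001, the date of the act.
1 year from 7 February 2001 is 7 February 2002.
Because the emergency suspension of filing deadlines ran from 23 May 2001 to 13 March 2002, the deadline is extended by 294 days to 28 November 2002.
Because the pending criminal prosecution ran from 21 August 2002 to 16 May 2003, the deadline is extended by 268 days to 23 August 2003.
None of the other events listed affects the running of the period under the stated rules.

23 August 2003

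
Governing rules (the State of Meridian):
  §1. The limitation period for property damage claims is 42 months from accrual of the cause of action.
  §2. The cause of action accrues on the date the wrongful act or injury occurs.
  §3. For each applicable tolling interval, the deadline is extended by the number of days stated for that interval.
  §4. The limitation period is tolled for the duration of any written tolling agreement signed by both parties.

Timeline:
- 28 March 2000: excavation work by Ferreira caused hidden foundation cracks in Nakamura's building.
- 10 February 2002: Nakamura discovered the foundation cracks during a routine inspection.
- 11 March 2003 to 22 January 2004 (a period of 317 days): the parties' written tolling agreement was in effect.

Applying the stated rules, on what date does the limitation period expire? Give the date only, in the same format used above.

10 August 2004

The claim accrued on 28 March 2000, when the wrongful act occurred; under the stated occurrence rule the 10 February 2002 discovery does not delay accrual.
Adding the 42 months base period to 28 March 2000 gives a deadline of 28 September 2003, before any tolling.
Because the written tolling agreement ran from 11 March 2003 to 22 January 2004, the deadline is extended by 317 days to 10 August 2004.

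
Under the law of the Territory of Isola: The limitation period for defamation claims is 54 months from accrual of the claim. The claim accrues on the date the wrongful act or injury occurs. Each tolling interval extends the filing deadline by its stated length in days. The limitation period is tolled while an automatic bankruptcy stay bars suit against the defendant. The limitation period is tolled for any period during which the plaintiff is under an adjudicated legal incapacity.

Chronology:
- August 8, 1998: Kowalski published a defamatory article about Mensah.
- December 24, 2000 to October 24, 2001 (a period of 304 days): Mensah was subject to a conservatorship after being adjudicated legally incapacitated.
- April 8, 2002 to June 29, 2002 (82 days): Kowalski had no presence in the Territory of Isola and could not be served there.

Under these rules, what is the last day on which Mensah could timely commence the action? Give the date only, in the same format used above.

December 9, 2003

The claim accrued on August 8, 1998, the date of the act.
Adding the 54 months base period to August 8, 1998 gives a deadline of February 8, 2003, before any tolling.
Because the plaintiff's legal incapacity ran from December 24, 2000 to October 24, 2001, the deadline is extended by 304 days to December 9, 2003.
Although the defendant's absence ran from April 8, 2002 to June 29, 2002, the stated rules do not make that a tolling event, so it is disregarded.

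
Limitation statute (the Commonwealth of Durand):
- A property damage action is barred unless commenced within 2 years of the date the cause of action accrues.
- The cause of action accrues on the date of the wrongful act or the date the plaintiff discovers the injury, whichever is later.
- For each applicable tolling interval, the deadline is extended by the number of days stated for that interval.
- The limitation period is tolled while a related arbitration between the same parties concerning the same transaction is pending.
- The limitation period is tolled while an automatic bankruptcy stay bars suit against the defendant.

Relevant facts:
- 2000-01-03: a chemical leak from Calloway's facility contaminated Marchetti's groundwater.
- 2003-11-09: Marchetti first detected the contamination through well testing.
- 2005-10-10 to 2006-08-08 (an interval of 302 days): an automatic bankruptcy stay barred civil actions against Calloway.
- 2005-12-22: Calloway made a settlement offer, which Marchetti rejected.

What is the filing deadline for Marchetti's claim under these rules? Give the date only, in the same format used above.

The claim accrued on 2003-11-09 — the later of the 2000-01-03 act and the 2003-11-09 discovery.
The untolled deadline — 2 years after 2003-11-09 — is 2005-11-09.
The automatic bankruptcy stay from 2005-10-10 to 2006-08-08 tolled the period for 302 days, extending the deadline to 2006-09-07.
The other events in the timeline have no effect on the limitation period under the stated rules.

2006-09-07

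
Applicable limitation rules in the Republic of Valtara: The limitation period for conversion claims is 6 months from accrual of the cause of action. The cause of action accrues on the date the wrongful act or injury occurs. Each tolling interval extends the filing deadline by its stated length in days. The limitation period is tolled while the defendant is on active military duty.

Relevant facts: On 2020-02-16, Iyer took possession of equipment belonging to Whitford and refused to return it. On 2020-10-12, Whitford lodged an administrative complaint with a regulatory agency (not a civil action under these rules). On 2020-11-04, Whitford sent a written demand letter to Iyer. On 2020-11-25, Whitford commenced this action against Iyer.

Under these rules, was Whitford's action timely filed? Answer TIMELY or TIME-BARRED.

TIME-BARRED

The limitation period began to run on 2020-02-16.
Adding the 6 months base period to 2020-02-16 gives a deadline of 2020-08-16, before any tolling.
The other events in the timeline have no effect on the limitation period under the stated rules.
The 2020-11-25 filing falls after the 2020-08-16 deadline; the claim is time-barred.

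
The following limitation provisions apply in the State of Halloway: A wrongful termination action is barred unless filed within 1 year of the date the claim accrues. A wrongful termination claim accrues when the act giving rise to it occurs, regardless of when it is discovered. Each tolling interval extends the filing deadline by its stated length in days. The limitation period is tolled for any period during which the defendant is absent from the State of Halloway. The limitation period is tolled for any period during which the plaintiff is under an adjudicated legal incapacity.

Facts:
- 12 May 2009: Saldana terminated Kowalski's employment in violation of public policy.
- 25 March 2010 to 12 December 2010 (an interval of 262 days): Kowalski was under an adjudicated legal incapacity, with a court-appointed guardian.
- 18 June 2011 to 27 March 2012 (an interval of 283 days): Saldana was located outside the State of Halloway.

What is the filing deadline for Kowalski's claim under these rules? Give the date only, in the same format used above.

29 January 2011

The claim accrued on 12 May 2009, the date of the act.
Adding the 1 year base period to 12 May 2009 gives a deadline of 12 May 2010, before any tolling.
Because the plaintiff's legal incapacity ran from 25 March 2010 to 12 December 2010, the deadline is extended by 262 days to 29 January 2011.
By the time the defendant's absence from the jurisdiction began on 18 June 2011, the limitation period had already expired on 29 January 2011; that interval cannot revive it.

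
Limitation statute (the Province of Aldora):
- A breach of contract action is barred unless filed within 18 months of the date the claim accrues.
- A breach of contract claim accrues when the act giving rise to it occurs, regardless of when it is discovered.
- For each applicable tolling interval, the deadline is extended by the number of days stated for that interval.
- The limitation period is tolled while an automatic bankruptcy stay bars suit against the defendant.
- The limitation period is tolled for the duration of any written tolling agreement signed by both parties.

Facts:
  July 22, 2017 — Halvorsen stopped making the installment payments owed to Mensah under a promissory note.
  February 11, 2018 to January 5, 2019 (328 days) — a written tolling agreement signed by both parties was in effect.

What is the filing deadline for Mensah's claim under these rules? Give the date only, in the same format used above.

The limitation period began to run on July 22, 2017.
Adding the 18 months base period to July 22, 2017 gives a deadline of January 22, 2019, before any tolling.
Because the written tolling agreement ran from February 11, 2018 to January 5, 2019, the deadline is extended by 328 days to December 16, 2019.

December 16, 2019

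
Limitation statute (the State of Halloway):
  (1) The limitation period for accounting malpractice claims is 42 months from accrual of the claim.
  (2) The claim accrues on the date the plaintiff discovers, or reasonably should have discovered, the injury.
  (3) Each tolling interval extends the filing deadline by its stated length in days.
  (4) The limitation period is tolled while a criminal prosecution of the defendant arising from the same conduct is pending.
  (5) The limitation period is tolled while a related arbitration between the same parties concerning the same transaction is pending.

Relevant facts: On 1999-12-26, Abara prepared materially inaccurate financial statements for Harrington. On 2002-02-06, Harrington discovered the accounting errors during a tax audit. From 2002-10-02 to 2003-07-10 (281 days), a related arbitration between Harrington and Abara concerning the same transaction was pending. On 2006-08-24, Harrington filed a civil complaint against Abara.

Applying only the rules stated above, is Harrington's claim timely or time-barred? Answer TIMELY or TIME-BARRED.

The claim did not accrue until Harrington discovered the injury on 2002-02-06; the 1999-12-26 act date does not start the clock under the stated rule.
42 months from 2002-02-06 is 2005-08-06.
The pending related arbitration from 2002-10-02 to 2003-07-10 tolled the period for 281 days, extending the deadline to 2006-05-14.
Filing on 2006-08-24 missed the 2006-05-14 deadline — the action is time-barred.

TIME-BARRED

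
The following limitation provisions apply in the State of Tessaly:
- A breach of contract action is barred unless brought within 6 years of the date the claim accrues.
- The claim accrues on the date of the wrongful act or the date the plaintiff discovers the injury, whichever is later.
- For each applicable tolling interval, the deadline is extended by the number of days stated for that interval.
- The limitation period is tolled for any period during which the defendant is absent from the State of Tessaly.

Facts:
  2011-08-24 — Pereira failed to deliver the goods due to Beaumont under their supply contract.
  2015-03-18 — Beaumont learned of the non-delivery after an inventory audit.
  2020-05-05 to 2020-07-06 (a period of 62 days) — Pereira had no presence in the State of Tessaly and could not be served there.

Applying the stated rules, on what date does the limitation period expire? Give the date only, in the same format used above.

2021-05-19

Because discovery on 2015-03-18 post-dates the 2011-08-24 act, accrual under the later-of rule falls on 2015-03-18.
6 years from 2015-03-18 is 2021-03-18.
The period was tolled for 62 days by the defendant's absence from the jurisdiction (2020-05-05 to 2020-07-06), pushing the deadline to 2021-05-19.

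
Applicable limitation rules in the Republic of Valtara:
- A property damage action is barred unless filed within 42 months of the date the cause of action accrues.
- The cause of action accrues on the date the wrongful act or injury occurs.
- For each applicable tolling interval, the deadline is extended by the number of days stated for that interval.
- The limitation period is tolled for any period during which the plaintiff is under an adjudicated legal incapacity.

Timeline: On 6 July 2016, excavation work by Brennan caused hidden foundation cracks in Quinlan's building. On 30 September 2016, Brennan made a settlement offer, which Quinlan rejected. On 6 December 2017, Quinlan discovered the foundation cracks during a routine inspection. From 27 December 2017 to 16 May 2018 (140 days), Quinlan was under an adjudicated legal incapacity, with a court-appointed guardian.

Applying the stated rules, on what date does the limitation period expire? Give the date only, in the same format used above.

25 May 2020

The claim accrued on 6 July 2016, when the wrongful act occurred; under the stated occurrence rule the 6 December 2017 discovery does not delay accrual.
The untolled deadline — 42 months after 6 July 2016 — is 6 January 2020.
Because the plaintiff's legal incapacity ran from 27 December 2017 to 16 May 2018, the deadline is extended by 140 days to 25 May 2020.
None of the other events listed affects the running of the period under the stated rules.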